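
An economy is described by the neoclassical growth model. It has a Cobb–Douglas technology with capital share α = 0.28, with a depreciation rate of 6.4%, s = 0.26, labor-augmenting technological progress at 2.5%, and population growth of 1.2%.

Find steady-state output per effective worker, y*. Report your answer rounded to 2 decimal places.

y* ≈ 1.44

At the steady state, Δk = 0, so s·k^α = (n + g + δ)·k.
Dividing both sides by k: k^(1−α) = s / (n + g + δ).
k^0.72 = 0.26 / (0.012 + 0.025 + 0.064) = 0.26 / 0.101 = 2.5743
k* = 2.5743^(1/0.72) ≈ 3.7184
y* = (k*)^α = 3.7184^0.28 ≈ 1.4444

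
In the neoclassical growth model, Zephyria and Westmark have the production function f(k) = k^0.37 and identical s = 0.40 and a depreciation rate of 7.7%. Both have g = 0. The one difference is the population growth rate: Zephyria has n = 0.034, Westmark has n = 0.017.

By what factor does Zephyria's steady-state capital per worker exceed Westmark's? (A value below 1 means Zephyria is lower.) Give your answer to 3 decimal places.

Steady-state k* = [s/(n + δ)]^(1/(1−α)), so the ratio is [ (s_Z/(n + δ)_Z) / (s_W/(n + δ)_W) ]^1.5873.
s_Z/(n + δ)_Z = 0.40/0.111 = 3.6036; s_W/(n + δ)_W = 0.40/0.094 = 4.2553.
Ratio = (3.6036/4.2553)^1.5873 = 0.8468^1.5873 ≈ 0.7680

ratio ≈ 0.768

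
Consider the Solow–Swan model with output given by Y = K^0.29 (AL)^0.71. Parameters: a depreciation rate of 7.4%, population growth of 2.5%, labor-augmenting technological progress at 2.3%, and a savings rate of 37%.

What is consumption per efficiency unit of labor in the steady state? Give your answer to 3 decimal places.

In steady state, investment equals break-even investment: s·k^α = (n + g + δ)·k.
Rearranging, k^(1−α) = s / (n + g + δ).
k^0.71 = 0.37 / (0.025 + 0.023 + 0.074) = 0.37 / 0.122 = 3.0328
k* = 3.0328^(1/0.71) ≈ 4.7715
y* = (k*)^α = 4.7715^0.29 ≈ 1.5733
c* = (1 − s)·y* = (1 − 0.37) × 1.5733 ≈ 0.9912

c* ≈ 0.991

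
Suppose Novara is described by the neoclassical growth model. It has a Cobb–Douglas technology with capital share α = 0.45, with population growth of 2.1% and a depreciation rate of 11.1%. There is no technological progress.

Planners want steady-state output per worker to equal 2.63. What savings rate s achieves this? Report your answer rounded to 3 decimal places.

In steady state, investment equals break-even investment: s·k^α = (n + δ)·k.
Since y* = [s/(n + δ)]^(α/(1−α)), we have s/(n + δ) = (y*)^((1−α)/α) = 2.63^1.2222 = 3.2604.
Therefore s = 3.2604 × (n + δ) = 3.2604 × 0.132 = 0.4304.

s ≈ 0.430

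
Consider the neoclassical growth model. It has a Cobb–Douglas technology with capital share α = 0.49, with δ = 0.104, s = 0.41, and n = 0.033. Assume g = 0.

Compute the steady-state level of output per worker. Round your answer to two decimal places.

y* ≈ 2.87

In steady state, investment equals break-even investment: s·k^α = (n + δ)·k.
Rearranging, k^(1−α) = s / (n + δ).
k^0.51 = 0.41 / (0.033 + 0.104) = 0.41 / 0.137 = 2.9927
k* = 2.9927^(1/0.51) ≈ 8.5794
y* = (k*)^α = 8.5794^0.49 ≈ 2.8668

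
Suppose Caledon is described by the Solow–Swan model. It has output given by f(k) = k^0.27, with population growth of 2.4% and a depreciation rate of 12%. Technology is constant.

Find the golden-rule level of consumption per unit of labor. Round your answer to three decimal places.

c_gold ≈ 0.921

At the golden rule, f'(k) = n + δ, so α·k^(α−1) = n + δ and k_gold = (α/(n + δ))^(1/(1−α)).
k_gold = (0.27/0.144)^(1/0.73) = 1.8750^1.3699 ≈ 2.3658
c_gold = f(k_gold) − (n + δ)·k_gold = 1.2618 − 0.144×2.3658 ≈ 0.9211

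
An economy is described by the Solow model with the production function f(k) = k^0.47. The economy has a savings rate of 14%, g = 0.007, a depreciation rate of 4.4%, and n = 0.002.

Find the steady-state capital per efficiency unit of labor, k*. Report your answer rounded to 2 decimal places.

k* = 6.25

At the steady state, Δk = 0, so s·k^α = (n + g + δ)·k.
Rearranging, k^(1−α) = s / (n + g + δ).
k^0.53 = 0.14 / (0.002 + 0.007 + 0.044) = 0.14 / 0.053 = 2.6415
k* = 2.6415^(1/0.53) ≈ 6.2509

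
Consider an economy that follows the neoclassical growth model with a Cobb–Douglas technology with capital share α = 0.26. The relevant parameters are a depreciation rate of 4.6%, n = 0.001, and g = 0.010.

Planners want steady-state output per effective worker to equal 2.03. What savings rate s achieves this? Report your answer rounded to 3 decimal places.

Steady state requires s·f(k) = (n + g + δ)·k, i.e. s·k^α = (n + g + δ)·k.
Since y* = [s/(n + g + δ)]^(α/(1−α)), we have s/(n + g + δ) = (y*)^((1−α)/α) = 2.03^2.8462 = 7.5023.
Therefore s = 7.5023 × (n + g + δ) = 7.5023 × 0.057 = 0.4276.

s ≈ 0.428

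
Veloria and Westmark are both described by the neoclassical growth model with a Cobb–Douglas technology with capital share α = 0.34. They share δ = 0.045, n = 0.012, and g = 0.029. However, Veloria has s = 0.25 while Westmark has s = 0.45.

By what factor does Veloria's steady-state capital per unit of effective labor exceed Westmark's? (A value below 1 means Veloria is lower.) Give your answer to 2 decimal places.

k*_V / k*_W ≈ 0.41

Steady-state k* = [s/(n + g + δ)]^(1/(1−α)), so the ratio is [ (s_V/(n + g + δ)_V) / (s_W/(n + g + δ)_W) ]^1.5152.
s_V/(n + g + δ)_V = 0.25/0.086 = 2.9070; s_W/(n + g + δ)_W = 0.45/0.086 = 5.2326.
Ratio = (2.9070/5.2326)^1.5152 = 0.5556^1.5152 ≈ 0.4105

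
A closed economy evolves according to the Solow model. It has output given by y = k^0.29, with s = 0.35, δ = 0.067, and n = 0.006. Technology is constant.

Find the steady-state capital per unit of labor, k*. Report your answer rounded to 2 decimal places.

k* = 9.09

In steady state, investment equals break-even investment: s·k^α = (n + δ)·k.
Dividing both sides by k: k^(1−α) = s / (n + δ).
k^0.71 = 0.35 / (0.006 + 0.067) = 0.35 / 0.073 = 4.7945
k* = 4.7945^(1/0.71) ≈ 9.0948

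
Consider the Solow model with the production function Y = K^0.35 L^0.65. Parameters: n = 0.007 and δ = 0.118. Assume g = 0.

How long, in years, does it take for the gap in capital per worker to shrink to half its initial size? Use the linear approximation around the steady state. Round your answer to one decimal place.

Near the steady state the convergence rate is λ = (1 − α)(n + δ).
λ = (1 − 0.35) × 0.125 = 0.65 × 0.125 = 0.08125
Half-life = ln 2 / λ = 0.6931 / 0.08125 ≈ 8.53 years

t_½ ≈ 8.5 years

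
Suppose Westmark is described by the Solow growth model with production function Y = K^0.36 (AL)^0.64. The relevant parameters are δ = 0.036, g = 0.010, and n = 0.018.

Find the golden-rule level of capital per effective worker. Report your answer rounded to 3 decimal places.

The golden rule sets f'(k) = n + g + δ, i.e. α·k^(α−1) = n + g + δ.
So k^(1−α) = α / (n + g + δ) = 0.36 / 0.064 = 5.6250.
k_gold = 5.6250^(1/0.64) ≈ 14.8616

k_gold ≈ 14.862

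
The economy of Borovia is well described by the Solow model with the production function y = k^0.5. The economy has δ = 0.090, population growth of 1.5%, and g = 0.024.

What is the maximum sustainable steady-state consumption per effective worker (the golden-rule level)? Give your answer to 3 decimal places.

c_gold ≈ 1.938

At the golden rule, f'(k) = n + g + δ, so α·k^(α−1) = n + g + δ and k_gold = (α/(n + g + δ))^(1/(1−α)).
k_gold = (0.5/0.129)^(1/0.5) = 3.8760^2 ≈ 15.0234
c_gold = f(k_gold) − (n + g + δ)·k_gold = 3.8760 − 0.129×15.0234 ≈ 1.9380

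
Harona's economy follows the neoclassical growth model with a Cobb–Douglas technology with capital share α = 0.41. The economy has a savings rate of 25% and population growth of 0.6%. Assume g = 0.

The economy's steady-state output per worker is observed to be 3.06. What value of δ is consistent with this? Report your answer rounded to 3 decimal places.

δ ≈ 0.044

Steady state requires s·f(k) = (n + δ)·k, i.e. s·k^α = (n + δ)·k.
Since y* = [s/(n + δ)]^(α/(1−α)), we have s/(n + δ) = (y*)^((1−α)/α) = 3.06^1.439 = 4.9998.
Therefore n + δ = s / 4.9998 = 0.25 / 4.9998 = 0.0500, so δ = 0.0500 − 0.006 = 0.0440.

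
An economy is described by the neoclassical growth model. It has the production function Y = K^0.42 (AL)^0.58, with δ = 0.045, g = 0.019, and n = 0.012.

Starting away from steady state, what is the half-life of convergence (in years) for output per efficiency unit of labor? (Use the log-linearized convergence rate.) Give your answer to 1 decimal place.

Near the steady state the convergence rate is λ = (1 − α)(n + g + δ).
λ = (1 − 0.42) × 0.076 = 0.58 × 0.076 = 0.04408
Half-life = ln 2 / λ = 0.6931 / 0.04408 ≈ 15.72 years

t_½ ≈ 15.7 years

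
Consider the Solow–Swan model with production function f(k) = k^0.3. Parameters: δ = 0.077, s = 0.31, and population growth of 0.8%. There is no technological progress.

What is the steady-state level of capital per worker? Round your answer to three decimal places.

k* = 6.350

In steady state, investment equals break-even investment: s·k^α = (n + δ)·k.
Dividing both sides by k: k^(1−α) = s / (n + δ).
k^0.7 = 0.31 / (0.008 + 0.077) = 0.31 / 0.085 = 3.6471
k* = 3.6471^(1/0.7) ≈ 6.3501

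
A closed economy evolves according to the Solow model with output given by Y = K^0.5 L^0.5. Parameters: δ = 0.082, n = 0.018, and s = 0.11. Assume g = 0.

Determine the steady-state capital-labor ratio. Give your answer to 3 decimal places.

k* = 1.210

Steady state requires s·f(k) = (n + δ)·k, i.e. s·k^α = (n + δ)·k.
Rearranging, k^(1−α) = s / (n + δ).
k^0.5 = 0.11 / (0.018 + 0.082) = 0.11 / 0.100 = 1.1000
k* = 1.1000^(1/0.5) ≈ 1.2100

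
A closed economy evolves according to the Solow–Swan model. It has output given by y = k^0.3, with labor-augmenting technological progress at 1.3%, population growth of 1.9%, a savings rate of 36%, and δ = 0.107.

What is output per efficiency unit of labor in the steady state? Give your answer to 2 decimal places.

At the steady state, Δk = 0, so s·k^α = (n + g + δ)·k.
Rearranging, k^(1−α) = s / (n + g + δ).
k^0.7 = 0.36 / (0.019 + 0.013 + 0.107) = 0.36 / 0.139 = 2.5899
k* = 2.5899^(1/0.7) ≈ 3.8941
y* = (k*)^α = 3.8941^0.3 ≈ 1.5036

y* = 1.50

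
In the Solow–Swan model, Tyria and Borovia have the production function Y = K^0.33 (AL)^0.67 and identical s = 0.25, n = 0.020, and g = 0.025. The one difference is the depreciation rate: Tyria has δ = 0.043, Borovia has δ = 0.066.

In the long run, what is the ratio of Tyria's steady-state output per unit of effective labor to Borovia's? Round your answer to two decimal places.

ratio ≈ 1.12

Steady-state y* = [s/(n + g + δ)]^(α/(1−α)), so the ratio is [ (s_T/(n + g + δ)_T) / (s_B/(n + g + δ)_B) ]^0.4925.
s_T/(n + g + δ)_T = 0.25/0.088 = 2.8409; s_B/(n + g + δ)_B = 0.25/0.111 = 2.2523.
Ratio = (2.8409/2.2523)^0.4925 = 1.2613^0.4925 ≈ 1.1211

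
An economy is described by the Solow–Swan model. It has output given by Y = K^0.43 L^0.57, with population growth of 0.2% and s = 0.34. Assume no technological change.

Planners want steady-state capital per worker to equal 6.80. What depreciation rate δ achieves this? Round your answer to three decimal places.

δ ≈ 0.112

At the steady state, Δk = 0, so s·k^α = (n + δ)·k.
So s / (n + δ) = (k*)^(1−α) = 6.80^0.57 = 2.9822.
Therefore n + δ = s / 2.9822 = 0.34 / 2.9822 = 0.1140, so δ = 0.1140 − 0.002 = 0.1120.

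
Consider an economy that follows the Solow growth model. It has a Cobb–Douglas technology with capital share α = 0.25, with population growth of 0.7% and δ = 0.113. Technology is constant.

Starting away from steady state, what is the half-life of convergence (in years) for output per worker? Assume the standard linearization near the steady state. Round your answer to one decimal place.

about 7.7 years

Near the steady state the convergence rate is λ = (1 − α)(n + δ).
λ = (1 − 0.25) × 0.120 = 0.75 × 0.120 = 0.0900
Half-life = ln 2 / λ = 0.6931 / 0.0900 ≈ 7.70 years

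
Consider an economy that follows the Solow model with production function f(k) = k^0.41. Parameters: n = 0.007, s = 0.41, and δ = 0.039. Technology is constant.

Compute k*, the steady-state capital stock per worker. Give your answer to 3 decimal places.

At the steady state, Δk = 0, so s·k^α = (n + δ)·k.
Rearranging, k^(1−α) = s / (n + δ).
k^0.59 = 0.41 / (0.007 + 0.039) = 0.41 / 0.046 = 8.9130
k* = 8.9130^(1/0.59) ≈ 40.7577

k* ≈ 40.758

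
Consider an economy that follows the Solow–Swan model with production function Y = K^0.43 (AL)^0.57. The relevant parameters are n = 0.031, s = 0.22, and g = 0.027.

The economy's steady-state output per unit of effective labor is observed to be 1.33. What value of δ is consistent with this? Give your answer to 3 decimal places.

δ ≈ 0.093

In steady state, investment equals break-even investment: s·k^α = (n + g + δ)·k.
Since y* = [s/(n + g + δ)]^(α/(1−α)), we have s/(n + g + δ) = (y*)^((1−α)/α) = 1.33^1.3256 = 1.4594.
Therefore n + g + δ = s / 1.4594 = 0.22 / 1.4594 = 0.1507, so δ = 0.1507 − 0.058 = 0.0927.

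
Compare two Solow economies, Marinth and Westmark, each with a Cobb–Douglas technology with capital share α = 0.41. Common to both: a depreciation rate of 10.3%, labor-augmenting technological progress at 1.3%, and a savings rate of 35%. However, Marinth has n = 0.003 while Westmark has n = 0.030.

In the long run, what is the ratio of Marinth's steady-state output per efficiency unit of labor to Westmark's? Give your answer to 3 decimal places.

Steady-state y* = [s/(n + g + δ)]^(α/(1−α)), so the ratio is [ (s_M/(n + g + δ)_M) / (s_W/(n + g + δ)_W) ]^0.6949.
s_M/(n + g + δ)_M = 0.35/0.119 = 2.9412; s_W/(n + g + δ)_W = 0.35/0.146 = 2.3973.
Ratio = (2.9412/2.3973)^0.6949 = 1.2269^0.6949 ≈ 1.1527

y*_M / y*_W ≈ 1.153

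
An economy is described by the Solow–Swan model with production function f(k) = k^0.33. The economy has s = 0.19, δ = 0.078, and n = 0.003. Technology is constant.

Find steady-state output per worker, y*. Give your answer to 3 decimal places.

Steady state requires s·f(k) = (n + δ)·k, i.e. s·k^α = (n + δ)·k.
Rearranging, k^(1−α) = s / (n + δ).
k^0.67 = 0.19 / (0.003 + 0.078) = 0.19 / 0.081 = 2.3457
k* = 2.3457^(1/0.67) ≈ 3.5698
y* = (k*)^α = 3.5698^0.33 ≈ 1.5219

y* ≈ 1.522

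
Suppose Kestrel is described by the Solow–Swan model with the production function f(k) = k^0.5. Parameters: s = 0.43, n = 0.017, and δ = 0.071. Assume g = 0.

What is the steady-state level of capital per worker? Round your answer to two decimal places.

k* = 23.88

At the steady state, Δk = 0, so s·k^α = (n + δ)·k.
Rearranging, k^(1−α) = s / (n + δ).
k^0.5 = 0.43 / (0.017 + 0.071) = 0.43 / 0.088 = 4.8864
k* = 4.8864^(1/0.5) ≈ 23.8769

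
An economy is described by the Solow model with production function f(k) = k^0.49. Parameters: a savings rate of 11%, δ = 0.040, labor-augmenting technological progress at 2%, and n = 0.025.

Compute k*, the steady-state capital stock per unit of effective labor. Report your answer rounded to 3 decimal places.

k* = 1.658

In steady state, investment equals break-even investment: s·k^α = (n + g + δ)·k.
Dividing both sides by k: k^(1−α) = s / (n + g + δ).
k^0.51 = 0.11 / (0.025 + 0.020 + 0.040) = 0.11 / 0.085 = 1.2941
k* = 1.2941^(1/0.51) ≈ 1.6578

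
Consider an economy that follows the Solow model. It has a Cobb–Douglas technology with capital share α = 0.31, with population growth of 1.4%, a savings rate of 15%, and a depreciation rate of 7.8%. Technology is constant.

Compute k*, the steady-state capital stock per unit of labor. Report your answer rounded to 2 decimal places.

k* ≈ 2.03

Steady state requires s·f(k) = (n + δ)·k, i.e. s·k^α = (n + δ)·k.
Dividing both sides by k: k^(1−α) = s / (n + δ).
k^0.69 = 0.15 / (0.014 + 0.078) = 0.15 / 0.092 = 1.6304
k* = 1.6304^(1/0.69) ≈ 2.0308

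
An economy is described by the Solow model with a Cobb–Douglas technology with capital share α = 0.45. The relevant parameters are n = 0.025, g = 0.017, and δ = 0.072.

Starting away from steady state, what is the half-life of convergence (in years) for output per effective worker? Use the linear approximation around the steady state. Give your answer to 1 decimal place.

Near the steady state the convergence rate is λ = (1 − α)(n + g + δ).
λ = (1 − 0.45) × 0.114 = 0.55 × 0.114 = 0.0627
Half-life = ln 2 / λ = 0.6931 / 0.0627 ≈ 11.05 years

half-life ≈ 11.1 years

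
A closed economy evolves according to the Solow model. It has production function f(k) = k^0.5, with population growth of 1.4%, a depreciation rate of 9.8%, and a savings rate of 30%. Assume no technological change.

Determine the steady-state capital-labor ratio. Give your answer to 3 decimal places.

In steady state, investment equals break-even investment: s·k^α = (n + δ)·k.
Dividing both sides by k: k^(1−α) = s / (n + δ).
k^0.5 = 0.30 / (0.014 + 0.098) = 0.30 / 0.112 = 2.6786
k* = 2.6786^(1/0.5) ≈ 7.1749

k* = 7.175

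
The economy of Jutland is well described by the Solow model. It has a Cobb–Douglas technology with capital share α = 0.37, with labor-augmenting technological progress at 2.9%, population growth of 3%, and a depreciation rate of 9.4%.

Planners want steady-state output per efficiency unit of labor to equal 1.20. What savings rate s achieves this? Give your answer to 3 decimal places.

s ≈ 0.209

Steady state requires s·f(k) = (n + g + δ)·k, i.e. s·k^α = (n + g + δ)·k.
Since y* = [s/(n + g + δ)]^(α/(1−α)), we have s/(n + g + δ) = (y*)^((1−α)/α) = 1.20^1.7027 = 1.3640.
Therefore s = 1.3640 × (n + g + δ) = 1.3640 × 0.153 = 0.2087.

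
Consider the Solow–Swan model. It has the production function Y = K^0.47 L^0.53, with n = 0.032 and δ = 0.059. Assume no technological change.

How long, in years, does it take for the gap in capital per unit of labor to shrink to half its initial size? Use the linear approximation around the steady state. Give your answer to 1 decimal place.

Near the steady state the convergence rate is λ = (1 − α)(n + δ).
λ = (1 − 0.47) × 0.091 = 0.53 × 0.091 = 0.04823
Half-life = ln 2 / λ = 0.6931 / 0.04823 ≈ 14.37 years

t_½ ≈ 14.4 years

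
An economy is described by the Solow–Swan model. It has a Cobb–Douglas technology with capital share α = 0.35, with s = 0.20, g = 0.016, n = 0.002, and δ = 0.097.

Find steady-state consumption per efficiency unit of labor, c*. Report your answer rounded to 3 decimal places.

At the steady state, Δk = 0, so s·k^α = (n + g + δ)·k.
Dividing both sides by k: k^(1−α) = s / (n + g + δ).
k^0.65 = 0.20 / (0.002 + 0.016 + 0.097) = 0.20 / 0.115 = 1.7391
k* = 1.7391^(1/0.65) ≈ 2.3428
y* = (k*)^α = 2.3428^0.35 ≈ 1.3471
c* = (1 − s)·y* = (1 − 0.20) × 1.3471 ≈ 1.0777

c* = 1.078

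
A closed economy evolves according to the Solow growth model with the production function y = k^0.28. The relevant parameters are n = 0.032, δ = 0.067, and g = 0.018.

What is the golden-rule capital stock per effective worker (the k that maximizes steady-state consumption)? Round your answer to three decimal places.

The golden rule sets f'(k) = n + g + δ, i.e. α·k^(α−1) = n + g + δ.
So k^(1−α) = α / (n + g + δ) = 0.28 / 0.117 = 2.3932.
k_gold = 2.3932^(1/0.72) ≈ 3.3602

k_gold ≈ 3.360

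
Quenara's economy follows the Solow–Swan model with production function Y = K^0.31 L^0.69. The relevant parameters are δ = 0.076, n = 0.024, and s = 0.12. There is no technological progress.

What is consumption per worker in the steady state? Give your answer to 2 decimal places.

c* = 0.96

In steady state, investment equals break-even investment: s·k^α = (n + δ)·k.
Dividing both sides by k: k^(1−α) = s / (n + δ).
k^0.69 = 0.12 / (0.024 + 0.076) = 0.12 / 0.100 = 1.2000
k* = 1.2000^(1/0.69) ≈ 1.3024
y* = (k*)^α = 1.3024^0.31 ≈ 1.0854
c* = (1 − s)·y* = (1 − 0.12) × 1.0854 ≈ 0.9552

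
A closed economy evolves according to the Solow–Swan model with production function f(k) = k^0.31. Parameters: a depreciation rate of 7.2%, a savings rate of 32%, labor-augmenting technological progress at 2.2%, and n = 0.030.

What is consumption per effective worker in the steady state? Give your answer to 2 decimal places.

Steady state requires s·f(k) = (n + g + δ)·k, i.e. s·k^α = (n + g + δ)·k.
Rearranging, k^(1−α) = s / (n + g + δ).
k^0.69 = 0.32 / (0.030 + 0.022 + 0.072) = 0.32 / 0.124 = 2.5806
k* = 2.5806^(1/0.69) ≈ 3.9509
y* = (k*)^α = 3.9509^0.31 ≈ 1.5310
c* = (1 − s)·y* = (1 − 0.32) × 1.5310 ≈ 1.0411

c* = 1.04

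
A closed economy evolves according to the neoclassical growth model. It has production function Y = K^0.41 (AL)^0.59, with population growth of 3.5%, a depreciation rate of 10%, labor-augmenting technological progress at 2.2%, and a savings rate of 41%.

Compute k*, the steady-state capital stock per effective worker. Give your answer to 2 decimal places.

Steady state requires s·f(k) = (n + g + δ)·k, i.e. s·k^α = (n + g + δ)·k.
Rearranging, k^(1−α) = s / (n + g + δ).
k^0.59 = 0.41 / (0.035 + 0.022 + 0.100) = 0.41 / 0.157 = 2.6115
k* = 2.6115^(1/0.59) ≈ 5.0885

k* ≈ 5.09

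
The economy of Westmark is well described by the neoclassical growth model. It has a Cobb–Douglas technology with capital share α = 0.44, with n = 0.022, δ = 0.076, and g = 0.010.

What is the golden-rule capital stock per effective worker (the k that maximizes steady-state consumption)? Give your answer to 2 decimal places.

The golden rule sets f'(k) = n + g + δ, i.e. α·k^(α−1) = n + g + δ.
So k^(1−α) = α / (n + g + δ) = 0.44 / 0.108 = 4.0741.
k_gold = 4.0741^(1/0.56) ≈ 12.2841

k_gold ≈ 12.28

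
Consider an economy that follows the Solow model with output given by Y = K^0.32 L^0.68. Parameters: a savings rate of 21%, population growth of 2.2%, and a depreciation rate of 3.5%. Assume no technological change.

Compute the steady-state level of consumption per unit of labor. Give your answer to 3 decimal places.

Steady state requires s·f(k) = (n + δ)·k, i.e. s·k^α = (n + δ)·k.
Rearranging, k^(1−α) = s / (n + δ).
k^0.68 = 0.21 / (0.022 + 0.035) = 0.21 / 0.057 = 3.6842
k* = 3.6842^(1/0.68) ≈ 6.8055
y* = (k*)^α = 6.8055^0.32 ≈ 1.8472
c* = (1 − s)·y* = (1 − 0.21) × 1.8472 ≈ 1.4593

c* = 1.459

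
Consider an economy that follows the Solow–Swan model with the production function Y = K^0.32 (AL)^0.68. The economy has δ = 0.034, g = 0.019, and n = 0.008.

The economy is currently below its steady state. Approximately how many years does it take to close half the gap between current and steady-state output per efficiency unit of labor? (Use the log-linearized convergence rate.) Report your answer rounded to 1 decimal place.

Near the steady state the convergence rate is λ = (1 − α)(n + g + δ).
λ = (1 − 0.32) × 0.061 = 0.68 × 0.061 = 0.04148
Half-life = ln 2 / λ = 0.6931 / 0.04148 ≈ 16.71 years

about 16.7 years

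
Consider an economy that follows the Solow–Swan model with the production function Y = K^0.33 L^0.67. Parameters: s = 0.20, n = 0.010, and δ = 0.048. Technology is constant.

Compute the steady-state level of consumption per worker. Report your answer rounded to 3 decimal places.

c* = 1.472

At the steady state, Δk = 0, so s·k^α = (n + δ)·k.
Dividing both sides by k: k^(1−α) = s / (n + δ).
k^0.67 = 0.20 / (0.010 + 0.048) = 0.20 / 0.058 = 3.4483
k* = 3.4483^(1/0.67) ≈ 6.3445
y* = (k*)^α = 6.3445^0.33 ≈ 1.8399
c* = (1 − s)·y* = (1 − 0.20) × 1.8399 ≈ 1.4719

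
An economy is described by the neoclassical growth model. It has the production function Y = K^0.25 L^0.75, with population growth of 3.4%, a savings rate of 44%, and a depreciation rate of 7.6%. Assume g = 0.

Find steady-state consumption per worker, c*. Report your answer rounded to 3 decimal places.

c* = 0.889

At the steady state, Δk = 0, so s·k^α = (n + δ)·k.
Rearranging, k^(1−α) = s / (n + δ).
k^0.75 = 0.44 / (0.034 + 0.076) = 0.44 / 0.110 = 4.0000
k* = 4.0000^(1/0.75) ≈ 6.3496
y* = (k*)^α = 6.3496^0.25 ≈ 1.5874
c* = (1 − s)·y* = (1 − 0.44) × 1.5874 ≈ 0.8889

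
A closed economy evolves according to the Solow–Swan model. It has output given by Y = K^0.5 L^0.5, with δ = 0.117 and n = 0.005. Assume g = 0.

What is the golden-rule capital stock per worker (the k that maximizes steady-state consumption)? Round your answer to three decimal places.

k_gold ≈ 16.797

The golden rule sets f'(k) = n + δ, i.e. α·k^(α−1) = n + δ.
So k^(1−α) = α / (n + δ) = 0.5 / 0.122 = 4.0984.
k_gold = 4.0984^(1/0.5) ≈ 16.7969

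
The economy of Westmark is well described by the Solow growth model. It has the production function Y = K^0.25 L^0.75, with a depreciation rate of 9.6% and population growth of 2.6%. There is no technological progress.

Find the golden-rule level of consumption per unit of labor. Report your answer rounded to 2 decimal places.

c_gold ≈ 0.95

At the golden rule, f'(k) = n + δ, so α·k^(α−1) = n + δ and k_gold = (α/(n + δ))^(1/(1−α)).
k_gold = (0.25/0.122)^(1/0.75) = 2.0492^1.3333 ≈ 2.6028
c_gold = f(k_gold) − (n + δ)·k_gold = 1.2702 − 0.122×2.6028 ≈ 0.9527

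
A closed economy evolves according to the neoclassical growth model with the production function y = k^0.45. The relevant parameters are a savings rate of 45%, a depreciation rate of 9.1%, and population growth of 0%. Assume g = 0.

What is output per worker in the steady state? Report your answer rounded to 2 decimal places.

Steady state requires s·f(k) = (n + δ)·k, i.e. s·k^α = (n + δ)·k.
Rearranging, k^(1−α) = s / (n + δ).
k^0.55 = 0.45 / (0.000 + 0.091) = 0.45 / 0.091 = 4.9451
k* = 4.9451^(1/0.55) ≈ 18.2867
y* = (k*)^α = 18.2867^0.45 ≈ 3.6979

y* = 3.70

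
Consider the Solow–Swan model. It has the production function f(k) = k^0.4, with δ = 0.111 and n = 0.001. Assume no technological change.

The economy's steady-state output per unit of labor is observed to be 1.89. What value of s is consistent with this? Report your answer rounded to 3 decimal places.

Steady state requires s·f(k) = (n + δ)·k, i.e. s·k^α = (n + δ)·k.
Since y* = [s/(n + δ)]^(α/(1−α)), we have s/(n + δ) = (y*)^((1−α)/α) = 1.89^1.5 = 2.5983.
Therefore s = 2.5983 × (n + δ) = 2.5983 × 0.112 = 0.2910.

s ≈ 0.291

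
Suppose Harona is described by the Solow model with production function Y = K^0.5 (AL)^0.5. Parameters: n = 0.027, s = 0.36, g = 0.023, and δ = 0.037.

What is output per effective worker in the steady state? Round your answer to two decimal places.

At the steady state, Δk = 0, so s·k^α = (n + g + δ)·k.
Dividing both sides by k: k^(1−α) = s / (n + g + δ).
k^0.5 = 0.36 / (0.027 + 0.023 + 0.037) = 0.36 / 0.087 = 4.1379
k* = 4.1379^(1/0.5) ≈ 17.1222
y* = (k*)^α = 17.1222^0.5 ≈ 4.1379

y* = 4.14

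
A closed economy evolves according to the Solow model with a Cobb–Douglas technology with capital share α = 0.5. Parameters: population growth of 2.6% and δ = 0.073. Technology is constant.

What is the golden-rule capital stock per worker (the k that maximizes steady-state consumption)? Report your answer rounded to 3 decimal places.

The golden rule sets f'(k) = n + δ, i.e. α·k^(α−1) = n + δ.
So k^(1−α) = α / (n + δ) = 0.5 / 0.099 = 5.0505.
k_gold = 5.0505^(1/0.5) ≈ 25.5076

k_gold ≈ 25.508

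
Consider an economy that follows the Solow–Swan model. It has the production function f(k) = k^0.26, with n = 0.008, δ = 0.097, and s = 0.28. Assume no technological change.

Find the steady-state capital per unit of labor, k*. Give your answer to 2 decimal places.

In steady state, investment equals break-even investment: s·k^α = (n + δ)·k.
Dividing both sides by k: k^(1−α) = s / (n + δ).
k^0.74 = 0.28 / (0.008 + 0.097) = 0.28 / 0.105 = 2.6667
k* = 2.6667^(1/0.74) ≈ 3.7639

k* = 3.76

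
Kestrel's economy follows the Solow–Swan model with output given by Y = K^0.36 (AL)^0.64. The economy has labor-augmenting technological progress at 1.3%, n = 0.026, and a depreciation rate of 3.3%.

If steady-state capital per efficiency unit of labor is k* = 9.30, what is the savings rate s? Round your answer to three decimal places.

In steady state, investment equals break-even investment: s·k^α = (n + g + δ)·k.
So s / (n + g + δ) = (k*)^(1−α) = 9.30^0.64 = 4.1671.
Therefore s = 4.1671 × (n + g + δ) = 4.1671 × 0.072 = 0.3000.

s ≈ 0.300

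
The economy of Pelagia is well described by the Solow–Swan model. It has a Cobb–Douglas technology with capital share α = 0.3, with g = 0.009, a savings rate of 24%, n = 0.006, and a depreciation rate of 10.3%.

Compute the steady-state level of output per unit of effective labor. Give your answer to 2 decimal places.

Steady state requires s·f(k) = (n + g + δ)·k, i.e. s·k^α = (n + g + δ)·k.
Rearranging, k^(1−α) = s / (n + g + δ).
k^0.7 = 0.24 / (0.006 + 0.009 + 0.103) = 0.24 / 0.118 = 2.0339
k* = 2.0339^(1/0.7) ≈ 2.7572
y* = (k*)^α = 2.7572^0.3 ≈ 1.3556

y* ≈ 1.36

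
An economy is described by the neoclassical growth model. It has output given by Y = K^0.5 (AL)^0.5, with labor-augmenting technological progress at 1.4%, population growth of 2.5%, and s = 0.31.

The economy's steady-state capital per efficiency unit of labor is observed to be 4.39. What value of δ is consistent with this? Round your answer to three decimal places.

Steady state requires s·f(k) = (n + g + δ)·k, i.e. s·k^α = (n + g + δ)·k.
So s / (n + g + δ) = (k*)^(1−α) = 4.39^0.5 = 2.0952.
Therefore n + g + δ = s / 2.0952 = 0.31 / 2.0952 = 0.1480, so δ = 0.1480 − 0.039 = 0.1090.

δ ≈ 0.109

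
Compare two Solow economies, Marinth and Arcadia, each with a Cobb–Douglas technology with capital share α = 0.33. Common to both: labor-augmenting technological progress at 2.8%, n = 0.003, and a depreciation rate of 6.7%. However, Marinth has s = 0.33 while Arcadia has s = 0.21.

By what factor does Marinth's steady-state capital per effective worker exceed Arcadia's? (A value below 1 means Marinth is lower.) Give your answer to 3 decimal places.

ratio ≈ 1.963

Steady-state k* = [s/(n + g + δ)]^(1/(1−α)), so the ratio is [ (s_M/(n + g + δ)_M) / (s_A/(n + g + δ)_A) ]^1.4925.
s_M/(n + g + δ)_M = 0.33/0.098 = 3.3673; s_A/(n + g + δ)_A = 0.21/0.098 = 2.1429.
Ratio = (3.3673/2.1429)^1.4925 = 1.5714^1.4925 ≈ 1.9632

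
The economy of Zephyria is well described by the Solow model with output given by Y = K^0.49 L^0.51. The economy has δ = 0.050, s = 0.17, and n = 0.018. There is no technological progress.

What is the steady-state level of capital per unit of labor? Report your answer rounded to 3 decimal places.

Steady state requires s·f(k) = (n + δ)·k, i.e. s·k^α = (n + δ)·k.
Dividing both sides by k: k^(1−α) = s / (n + δ).
k^0.51 = 0.17 / (0.018 + 0.050) = 0.17 / 0.068 = 2.5000
k* = 2.5000^(1/0.51) ≈ 6.0294

k* ≈ 6.029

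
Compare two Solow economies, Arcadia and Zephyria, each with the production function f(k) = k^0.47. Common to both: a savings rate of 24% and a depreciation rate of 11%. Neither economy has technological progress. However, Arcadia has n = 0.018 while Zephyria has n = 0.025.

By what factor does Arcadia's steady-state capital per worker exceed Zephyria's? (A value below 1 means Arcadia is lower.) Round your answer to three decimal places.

ratio ≈ 1.106

Steady-state k* = [s/(n + δ)]^(1/(1−α)), so the ratio is [ (s_A/(n + δ)_A) / (s_Z/(n + δ)_Z) ]^1.8868.
s_A/(n + δ)_A = 0.24/0.128 = 1.8750; s_Z/(n + δ)_Z = 0.24/0.135 = 1.7778.
Ratio = (1.8750/1.7778)^1.8868 = 1.0547^1.8868 ≈ 1.1057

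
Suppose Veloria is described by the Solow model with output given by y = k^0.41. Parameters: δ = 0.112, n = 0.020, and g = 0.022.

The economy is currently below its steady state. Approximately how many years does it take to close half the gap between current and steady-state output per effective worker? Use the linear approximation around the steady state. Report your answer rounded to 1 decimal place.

about 7.6 years

Near the steady state the convergence rate is λ = (1 − α)(n + g + δ).
λ = (1 − 0.41) × 0.154 = 0.59 × 0.154 = 0.09086
Half-life = ln 2 / λ = 0.6931 / 0.09086 ≈ 7.63 years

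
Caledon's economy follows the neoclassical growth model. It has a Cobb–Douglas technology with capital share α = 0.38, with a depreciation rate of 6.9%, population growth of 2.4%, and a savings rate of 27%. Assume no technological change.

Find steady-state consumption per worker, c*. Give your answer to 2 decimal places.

At the steady state, Δk = 0, so s·k^α = (n + δ)·k.
Rearranging, k^(1−α) = s / (n + δ).
k^0.62 = 0.27 / (0.024 + 0.069) = 0.27 / 0.093 = 2.9032
k* = 2.9032^(1/0.62) ≈ 5.5792
y* = (k*)^α = 5.5792^0.38 ≈ 1.9218
c* = (1 − s)·y* = (1 − 0.27) × 1.9218 ≈ 1.4029

c* = 1.40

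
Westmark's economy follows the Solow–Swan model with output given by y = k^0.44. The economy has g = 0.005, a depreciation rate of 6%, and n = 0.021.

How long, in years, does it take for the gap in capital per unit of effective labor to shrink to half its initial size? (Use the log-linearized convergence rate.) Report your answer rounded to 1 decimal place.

half-life ≈ 14.4 years

Near the steady state the convergence rate is λ = (1 − α)(n + g + δ).
λ = (1 − 0.44) × 0.086 = 0.56 × 0.086 = 0.04816
Half-life = ln 2 / λ = 0.6931 / 0.04816 ≈ 14.39 years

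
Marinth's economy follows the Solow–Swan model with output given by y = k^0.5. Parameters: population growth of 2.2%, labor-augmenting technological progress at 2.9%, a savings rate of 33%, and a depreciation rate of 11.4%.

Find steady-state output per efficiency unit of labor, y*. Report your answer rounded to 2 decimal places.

In steady state, investment equals break-even investment: s·k^α = (n + g + δ)·k.
Dividing both sides by k: k^(1−α) = s / (n + g + δ).
k^0.5 = 0.33 / (0.022 + 0.029 + 0.114) = 0.33 / 0.165 = 2.0000
k* = 2.0000^(1/0.5) ≈ 4.0000
y* = (k*)^α = 4.0000^0.5 ≈ 2.0000

y* = 2.00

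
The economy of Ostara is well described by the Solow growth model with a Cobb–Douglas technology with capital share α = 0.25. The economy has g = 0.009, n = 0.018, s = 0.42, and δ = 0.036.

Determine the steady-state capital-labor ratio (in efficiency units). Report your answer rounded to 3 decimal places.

k* ≈ 12.547

Steady state requires s·f(k) = (n + g + δ)·k, i.e. s·k^α = (n + g + δ)·k.
Rearranging, k^(1−α) = s / (n + g + δ).
k^0.75 = 0.42 / (0.018 + 0.009 + 0.036) = 0.42 / 0.063 = 6.6667
k* = 6.6667^(1/0.75) ≈ 12.5472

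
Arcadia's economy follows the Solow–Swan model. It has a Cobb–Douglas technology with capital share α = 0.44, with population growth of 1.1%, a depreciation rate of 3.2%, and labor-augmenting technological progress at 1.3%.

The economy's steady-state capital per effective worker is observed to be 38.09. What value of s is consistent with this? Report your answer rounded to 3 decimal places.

Steady state requires s·f(k) = (n + g + δ)·k, i.e. s·k^α = (n + g + δ)·k.
So s / (n + g + δ) = (k*)^(1−α) = 38.09^0.56 = 7.6781.
Therefore s = 7.6781 × (n + g + δ) = 7.6781 × 0.056 = 0.4300.

s ≈ 0.430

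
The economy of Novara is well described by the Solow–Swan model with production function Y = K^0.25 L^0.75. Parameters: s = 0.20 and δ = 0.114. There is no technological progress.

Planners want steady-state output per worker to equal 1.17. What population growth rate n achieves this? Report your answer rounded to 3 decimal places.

Steady state requires s·f(k) = (n + δ)·k, i.e. s·k^α = (n + δ)·k.
Since y* = [s/(n + δ)]^(α/(1−α)), we have s/(n + δ) = (y*)^((1−α)/α) = 1.17^3 = 1.6016.
Therefore n + δ = s / 1.6016 = 0.20 / 1.6016 = 0.1249, so n = 0.1249 − 0.114 = 0.0109.

n ≈ 0.011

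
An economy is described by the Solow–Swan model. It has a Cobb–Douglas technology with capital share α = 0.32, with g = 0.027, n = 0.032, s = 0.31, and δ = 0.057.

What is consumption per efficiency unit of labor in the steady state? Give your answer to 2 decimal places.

Steady state requires s·f(k) = (n + g + δ)·k, i.e. s·k^α = (n + g + δ)·k.
Dividing both sides by k: k^(1−α) = s / (n + g + δ).
k^0.68 = 0.31 / (0.032 + 0.027 + 0.057) = 0.31 / 0.116 = 2.6724
k* = 2.6724^(1/0.68) ≈ 4.2442
y* = (k*)^α = 4.2442^0.32 ≈ 1.5882
c* = (1 − s)·y* = (1 − 0.31) × 1.5882 ≈ 1.0959

c* ≈ 1.10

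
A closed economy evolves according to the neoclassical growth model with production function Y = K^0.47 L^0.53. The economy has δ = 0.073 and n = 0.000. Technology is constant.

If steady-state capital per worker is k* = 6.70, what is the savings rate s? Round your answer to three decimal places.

s ≈ 0.200

Steady state requires s·f(k) = (n + δ)·k, i.e. s·k^α = (n + δ)·k.
So s / (n + δ) = (k*)^(1−α) = 6.70^0.53 = 2.7404.
Therefore s = 2.7404 × (n + δ) = 2.7404 × 0.073 = 0.2000.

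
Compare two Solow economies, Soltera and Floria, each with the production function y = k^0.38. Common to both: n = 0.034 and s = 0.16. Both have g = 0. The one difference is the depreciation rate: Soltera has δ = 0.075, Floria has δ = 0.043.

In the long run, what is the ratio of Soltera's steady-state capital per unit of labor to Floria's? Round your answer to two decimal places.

Steady-state k* = [s/(n + δ)]^(1/(1−α)), so the ratio is [ (s_S/(n + δ)_S) / (s_F/(n + δ)_F) ]^1.6129.
s_S/(n + δ)_S = 0.16/0.109 = 1.4679; s_F/(n + δ)_F = 0.16/0.077 = 2.0779.
Ratio = (1.4679/2.0779)^1.6129 = 0.7064^1.6129 ≈ 0.5709

k*_S / k*_F ≈ 0.57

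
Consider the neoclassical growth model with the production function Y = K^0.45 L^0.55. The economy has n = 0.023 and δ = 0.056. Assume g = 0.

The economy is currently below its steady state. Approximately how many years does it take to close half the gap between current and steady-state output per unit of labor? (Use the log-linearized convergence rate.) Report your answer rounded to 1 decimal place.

about 16.0 years

Near the steady state the convergence rate is λ = (1 − α)(n + δ).
λ = (1 − 0.45) × 0.079 = 0.55 × 0.079 = 0.04345
Half-life = ln 2 / λ = 0.6931 / 0.04345 ≈ 15.95 years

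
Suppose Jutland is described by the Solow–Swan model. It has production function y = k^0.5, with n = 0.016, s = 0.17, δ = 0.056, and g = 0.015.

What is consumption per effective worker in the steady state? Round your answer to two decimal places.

At the steady state, Δk = 0, so s·k^α = (n + g + δ)·k.
Rearranging, k^(1−α) = s / (n + g + δ).
k^0.5 = 0.17 / (0.016 + 0.015 + 0.056) = 0.17 / 0.087 = 1.9540
k* = 1.9540^(1/0.5) ≈ 3.8181
y* = (k*)^α = 3.8181^0.5 ≈ 1.9540
c* = (1 − s)·y* = (1 − 0.17) × 1.9540 ≈ 1.6218

c* ≈ 1.62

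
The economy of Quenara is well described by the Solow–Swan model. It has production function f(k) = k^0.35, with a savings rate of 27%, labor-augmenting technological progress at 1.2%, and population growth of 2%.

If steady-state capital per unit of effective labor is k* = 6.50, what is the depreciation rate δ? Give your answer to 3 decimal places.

Steady state requires s·f(k) = (n + g + δ)·k, i.e. s·k^α = (n + g + δ)·k.
So s / (n + g + δ) = (k*)^(1−α) = 6.50^0.65 = 3.3759.
Therefore n + g + δ = s / 3.3759 = 0.27 / 3.3759 = 0.0800, so δ = 0.0800 − 0.032 = 0.0480.

δ ≈ 0.048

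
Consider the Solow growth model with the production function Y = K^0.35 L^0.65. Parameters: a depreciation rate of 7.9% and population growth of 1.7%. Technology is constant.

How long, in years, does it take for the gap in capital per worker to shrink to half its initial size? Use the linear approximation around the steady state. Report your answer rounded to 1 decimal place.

about 11.1 years

Near the steady state the convergence rate is λ = (1 − α)(n + δ).
λ = (1 − 0.35) × 0.096 = 0.65 × 0.096 = 0.0624
Half-life = ln 2 / λ = 0.6931 / 0.0624 ≈ 11.11 years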